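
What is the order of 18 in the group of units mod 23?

By Lagrange's theorem, ord_23(18) divides φ(23) = 23 − 1 = 22 = 2 · 11.
Divisors of 22: 1, 2, 11, 22.
Check 18^d mod 23 for each divisor in increasing order:
18^1 ≡ 18 (mod 23)
18^2 ≡ 2 (mod 23)
18^11 ≡ 1 (mod 23) ✓
The smallest such exponent is 11, so the order of 18 is 11.

11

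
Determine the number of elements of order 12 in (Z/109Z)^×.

4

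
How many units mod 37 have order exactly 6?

φ(37) = 37 − 1 = 36 = 2^2 · 3^2.
(Z/37Z)^× is cyclic (|G| = 36); a cyclic group of order m has exactly φ(d) elements of each order d | m, and none otherwise.
6 = 2 · 3 divides 36, and φ(6) = 2.

2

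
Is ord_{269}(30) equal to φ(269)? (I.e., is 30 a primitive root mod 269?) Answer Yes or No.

φ(269) = 269 − 1 = 268 = 2^2 · 67.
An element g generates (Z/269Z)^× iff g^(268/q) ≢ 1 (mod 269) for each prime q ∈ {2, 67}.
30^134 ≡ 1 (mod 269)  [q = 2: ≡ 1 ✗]
30^4 ≡ 41 (mod 269)  [q = 67: ≢ 1 ✓]
30^134 ≡ 1 shows ord(30) | 134, strictly less than φ(269); not a primitive root.

No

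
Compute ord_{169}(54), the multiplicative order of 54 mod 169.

156

Since 54 ∈ (Z/169Z)^×, its order divides φ(169) = φ(13^2) = 13·(13−1) = 156 = 2^2 · 3 · 13.
Divisors of 156: 1, 2, 3, 4, 6, 12, 13, 26, 39, 52, 78, 156.
Test each divisor d:
54^1 ≡ 54
54^2 ≡ 43
54^3 ≡ 125
54^4 ≡ 159
54^6 ≡ 77
54^12 ≡ 14
54^13 ≡ 80
54^26 ≡ 147
54^39 ≡ 99
54^52 ≡ 146
54^78 ≡ 168
54^156 ≡ 1
The smallest such exponent is 156, so the order of 54 is 156.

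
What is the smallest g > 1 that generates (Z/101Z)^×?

2

φ(101) = 101 − 1 = 100 = 2^2 · 5^2.
Test candidates g = 2, 3, … against the prime factors q ∈ {2, 5} of φ(101): g is a generator iff g^(100/q) ≢ 1 for every such q.
g = 2: 2^50 ≡ 100; 2^20 ≡ 95 — none is 1, so 2 is a primitive root.
So 2 is the smallest generator of (Z/101Z)^×.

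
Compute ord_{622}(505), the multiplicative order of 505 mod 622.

By Lagrange's theorem, ord_622(505) divides φ(622) = φ(2)·φ(311) = 1·310 = 310 = 2 · 5 · 31.
Divisors of 310: 1, 2, 5, 10, 31, 62, 155, 310.
Test each divisor d:
505^1 ≡ 505
505^2 ≡ 5
505^5 ≡ 185
505^10 ≡ 15
505^31 ≡ 95
505^62 ≡ 317
505^155 ≡ 621
505^310 ≡ 1
The smallest such exponent is 310, so the order of 505 is 310.

310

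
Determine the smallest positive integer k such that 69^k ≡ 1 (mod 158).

26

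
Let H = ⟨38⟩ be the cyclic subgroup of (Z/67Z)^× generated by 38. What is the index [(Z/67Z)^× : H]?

By Lagrange's theorem, ord_67(38) divides φ(67) = 67 − 1 = 66 = 2 · 3 · 11.
Divisors of 66: 1, 2, 3, 6, 11, 22, 33, 66.
Compute 38^d (mod 67) for the divisors d until we hit 1:
38^1 ≡ 38
38^2 ≡ 37
38^3 ≡ 66
38^6 ≡ 1
Thus |⟨38⟩| = ord(38) = 6.
[(Z/67Z)^× : ⟨38⟩] = 66/6 = 11.

11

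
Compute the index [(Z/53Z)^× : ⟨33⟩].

1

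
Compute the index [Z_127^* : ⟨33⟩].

3

ord(33) | φ(127) = 127 − 1 = 126 = 2 · 3^2 · 7.
Divisors of 126: 1, 2, 3, 6, 7, 9, 14, 18, 21, 42, 63, 126.
Test each divisor d:
33^1 ≡ 33 (mod 127)
33^2 ≡ 73 (mod 127)
33^3 ≡ 123 (mod 127)
33^6 ≡ 16 (mod 127)
33^7 ≡ 20 (mod 127)
33^9 ≡ 63 (mod 127)
33^14 ≡ 19 (mod 127)
33^18 ≡ 32 (mod 127)
33^21 ≡ 126 (mod 127)
33^42 ≡ 1 (mod 127) ✓
The order of 33 is 42, so the subgroup it generates has 42 elements.
Index = |(Z/127Z)^×| / |⟨33⟩| = 126 / 42 = 3.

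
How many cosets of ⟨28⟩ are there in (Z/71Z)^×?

1

By Lagrange's theorem, ord_71(28) divides φ(71) = 71 − 1 = 70 = 2 · 5 · 7.
Divisors of 70: 1, 2, 5, 7, 10, 14, 35, 70.
Test each divisor d:
28^1 ≡ 28 (mod 71)
28^2 ≡ 3 (mod 71)
28^5 ≡ 39 (mod 71)
28^7 ≡ 46 (mod 71)
28^10 ≡ 30 (mod 71)
28^14 ≡ 57 (mod 71)
28^35 ≡ 70 (mod 71)
28^70 ≡ 1 (mod 71) ✓
So ord_71(28) = 70, hence |⟨28⟩| = 70.
[(Z/71Z)^× : ⟨28⟩] = 70/70 = 1.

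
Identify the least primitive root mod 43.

3

φ(43) = 43 − 1 = 42 = 2 · 3 · 7.
Test candidates g = 2, 3, … against the prime factors q ∈ {2, 3, 7} of φ(43): g is a generator iff g^(42/q) ≢ 1 for every such q.
g = 2: 2^21 ≡ 42; 2^14 ≡ 1 — hits 1, so not a primitive root.
g = 3: 3^21 ≡ 42; 3^14 ≡ 36; 3^6 ≡ 41 — none is 1, so 3 is a primitive root.
The smallest primitive root modulo 43 is 3.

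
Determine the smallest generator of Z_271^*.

6

φ(271) = 271 − 1 = 270 = 2 · 3^3 · 5.
Test candidates g = 2, 3, … against the prime factors q ∈ {2, 3, 5} of φ(271): g is a generator iff g^(270/q) ≢ 1 for every such q.
g = 2: 2^135 ≡ 1 — hits 1, so not a primitive root.
g = 3: 3^135 ≡ 270; 3^90 ≡ 1 — hits 1, so not a primitive root.
g = 4: 4^135 ≡ 1 — hits 1, so not a primitive root.
g = 5: 5^135 ≡ 1 — hits 1, so not a primitive root.
g = 6: 6^135 ≡ 270; 6^90 ≡ 242; 6^54 ≡ 10 — none is 1, so 6 is a primitive root.
The smallest primitive root modulo 271 is 6.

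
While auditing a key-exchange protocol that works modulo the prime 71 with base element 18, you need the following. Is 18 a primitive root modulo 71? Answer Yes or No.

No

φ(71) = 71 − 1 = 70 = 2 · 5 · 7.
Test 18^(70/q) mod 71 for each prime factor q of 70:
18^35 ≡ 1 (mod 71)  [q = 2: ≡ 1 ✗]
18^14 ≡ 57 (mod 71)  [q = 5: ≢ 1 ✓]
18^10 ≡ 37 (mod 71)  [q = 7: ≢ 1 ✓]
Since 18^35 ≡ 1, the order of 18 divides 35 < 70, so 18 is not a primitive root.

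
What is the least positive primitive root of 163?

2

φ(163) = 163 − 1 = 162 = 2 · 3^4.
Test candidates g = 2, 3, … against the prime factors q ∈ {2, 3} of φ(163): g is a generator iff g^(162/q) ≢ 1 for every such q.
g = 2: 2^81 ≡ 162; 2^54 ≡ 104 — none is 1, so 2 is a primitive root.
The smallest primitive root modulo 163 is 2.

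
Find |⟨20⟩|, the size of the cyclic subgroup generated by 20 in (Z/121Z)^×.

55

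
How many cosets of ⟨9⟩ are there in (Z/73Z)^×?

12

The order of 9 must divide φ(73) = 73 − 1 = 72 = 2^3 · 3^2.
Divisors of 72: 1, 2, 3, 4, 6, 8, 9, 12, 18, 24, 36, 72.
Compute 9^d (mod 73) for the divisors d until we hit 1:
9^1 ≡ 9 (mod 73)
9^2 ≡ 8 (mod 73)
9^3 ≡ 72 (mod 73)
9^4 ≡ 64 (mod 73)
9^6 ≡ 1 (mod 73) ✓
So ord_73(9) = 6, hence |⟨9⟩| = 6.
[(Z/73Z)^× : ⟨9⟩] = 72/6 = 12.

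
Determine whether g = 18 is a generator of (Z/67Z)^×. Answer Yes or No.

φ(67) = 67 − 1 = 66 = 2 · 3 · 11.
It suffices to check that the order of 18 is not a proper divisor of 66: compute 18^(66/q) for q ∈ {2, 3, 11}.
18^33 ≡ 66 (mod 67)  [q = 2: ≢ 1 ✓]
18^22 ≡ 37 (mod 67)  [q = 3: ≢ 1 ✓]
18^6 ≡ 9 (mod 67)  [q = 11: ≢ 1 ✓]
None equal 1, so ord_67(18) = 66: 18 is a primitive root.

Yes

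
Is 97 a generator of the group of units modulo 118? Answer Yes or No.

Yes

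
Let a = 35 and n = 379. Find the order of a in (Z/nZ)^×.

378

The order of 35 must divide φ(379) = 379 − 1 = 378 = 2 · 3^3 · 7.
Divisors of 378: 1, 2, 3, 6, 7, 9, 14, 18, 21, 27, 42, 54, 63, 126, 189, 378.
Evaluate successive powers at the divisors of 378:
35^1 ≡ 35 (mod 379)
35^2 ≡ 88 (mod 379)
35^3 ≡ 48 (mod 379)
35^6 ≡ 30 (mod 379)
35^7 ≡ 292 (mod 379)
35^9 ≡ 303 (mod 379)
35^14 ≡ 368 (mod 379)
35^18 ≡ 91 (mod 379)
35^21 ≡ 199 (mod 379)
35^27 ≡ 285 (mod 379)
35^42 ≡ 185 (mod 379)
35^54 ≡ 119 (mod 379)
35^63 ≡ 52 (mod 379)
35^126 ≡ 51 (mod 379)
35^189 ≡ 378 (mod 379)
35^378 ≡ 1 (mod 379) ✓
Therefore the multiplicative order of 35 modulo 379 is 378.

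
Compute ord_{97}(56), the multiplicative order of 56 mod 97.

96

By Lagrange's theorem, ord_97(56) divides φ(97) = 97 − 1 = 96 = 2^5 · 3.
Divisors of 96: 1, 2, 3, 4, 6, 8, 12, 16, 24, 32, 48, 96.
Check 56^d mod 97 for each divisor in increasing order:
56^1 ≡ 56
56^2 ≡ 32
56^3 ≡ 46
56^4 ≡ 54
56^6 ≡ 79
56^8 ≡ 6
56^12 ≡ 33
56^16 ≡ 36
56^24 ≡ 22
56^32 ≡ 35
56^48 ≡ 96
56^96 ≡ 1
Therefore the multiplicative order of 56 modulo 97 is 96.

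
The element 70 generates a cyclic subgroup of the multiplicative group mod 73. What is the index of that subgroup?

Since 70 ∈ (Z/73Z)^×, its order divides φ(73) = 73 − 1 = 72 = 2^3 · 3^2.
Divisors of 72: 1, 2, 3, 4, 6, 8, 9, 12, 18, 24, 36, 72.
Check 70^d mod 73 for each divisor in increasing order:
70^1 ≡ 70 (mod 73)
70^2 ≡ 9 (mod 73)
70^3 ≡ 46 (mod 73)
70^4 ≡ 8 (mod 73)
70^6 ≡ 72 (mod 73)
70^8 ≡ 64 (mod 73)
70^9 ≡ 27 (mod 73)
70^12 ≡ 1 (mod 73) ✓
So ord_73(70) = 12, hence |⟨70⟩| = 12.
[(Z/73Z)^× : ⟨70⟩] = 72/12 = 6.

6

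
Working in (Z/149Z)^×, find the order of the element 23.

148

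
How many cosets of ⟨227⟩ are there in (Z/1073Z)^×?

By Lagrange's theorem, ord_1073(227) divides φ(1073) = φ(29·37) = (29−1)·(37−1) = 28·36 = 1008 = 2^4 · 3^2 · 7.
Divisors of 1008: 1, 2, 3, 4, 6, 7, 8, 9, 12, 14, 16, 18, 21, 24, 28, 36, 42, 48, 56, 63, 72, 84, 112, 126, 144, 168, 252, 336, 504, 1008.
Check 227^d mod 1073 for each divisor in increasing order:
227^1 ≡ 227
227^2 ≡ 25
227^3 ≡ 310
227^4 ≡ 625
227^6 ≡ 603
227^7 ≡ 610
227^8 ≡ 53
227^9 ≡ 228
227^12 ≡ 935
227^14 ≡ 842
227^16 ≡ 663
227^18 ≡ 480
227^21 ≡ 726
227^24 ≡ 803
227^28 ≡ 784
227^36 ≡ 778
227^42 ≡ 233
227^48 ≡ 1009
227^56 ≡ 900
227^63 ≡ 697
227^72 ≡ 112
227^84 ≡ 639
227^112 ≡ 958
227^126 ≡ 813
227^144 ≡ 741
227^168 ≡ 581
227^252 ≡ 1
Thus |⟨227⟩| = ord(227) = 252.
[(Z/1073Z)^× : ⟨227⟩] = 1008/252 = 4.

4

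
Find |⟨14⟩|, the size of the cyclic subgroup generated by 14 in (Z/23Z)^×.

22

ord(14) | φ(23) = 23 − 1 = 22 = 2 · 11.
Divisors of 22: 1, 2, 11, 22.
Test each divisor d:
14^1 ≡ 14
14^2 ≡ 12
14^11 ≡ 22
14^22 ≡ 1
Therefore the multiplicative order of 14 modulo 23 is 22.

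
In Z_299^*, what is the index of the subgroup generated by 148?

Since 148 ∈ (Z/299Z)^×, its order divides φ(299) = φ(13·23) = (13−1)·(23−1) = 12·22 = 264 = 2^3 · 3 · 11.
Divisors of 264: 1, 2, 3, 4, 6, 8, 11, 12, 22, 24, 33, 44, 66, 88, 132, 264.
Evaluate successive powers at the divisors of 264:
148^1 ≡ 148
148^2 ≡ 77
148^3 ≡ 34
148^4 ≡ 248
148^6 ≡ 259
148^8 ≡ 209
148^11 ≡ 229
148^12 ≡ 105
148^22 ≡ 116
148^24 ≡ 261
148^33 ≡ 252
148^44 ≡ 1
The order of 148 is 44, so the subgroup it generates has 44 elements.
The index is φ(299) / ord(148) = 264 / 44 = 6.

6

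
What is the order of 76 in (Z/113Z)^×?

By Lagrange's theorem, ord_113(76) divides φ(113) = 113 − 1 = 112 = 2^4 · 7.
Divisors of 112: 1, 2, 4, 7, 8, 14, 16, 28, 56, 112.
Evaluate successive powers at the divisors of 112:
76^1 ≡ 76
76^2 ≡ 13
76^4 ≡ 56
76^7 ≡ 71
76^8 ≡ 85
76^14 ≡ 69
76^16 ≡ 106
76^28 ≡ 15
76^56 ≡ 112
76^112 ≡ 1
Hence ord(76) = 112.

112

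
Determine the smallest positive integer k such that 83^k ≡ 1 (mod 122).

ord(83) | φ(122) = φ(2)·φ(61) = 1·60 = 60 = 2^2 · 3 · 5.
Divisors of 60: 1, 2, 3, 4, 5, 6, 10, 12, 15, 20, 30, 60.
Compute 83^d (mod 122) for the divisors d until we hit 1:
83^1 ≡ 83 (mod 122)
83^2 ≡ 57 (mod 122)
83^3 ≡ 95 (mod 122)
83^4 ≡ 77 (mod 122)
83^5 ≡ 47 (mod 122)
83^6 ≡ 119 (mod 122)
83^10 ≡ 13 (mod 122)
83^12 ≡ 9 (mod 122)
83^15 ≡ 1 (mod 122) ✓
Therefore the multiplicative order of 83 modulo 122 is 15.

15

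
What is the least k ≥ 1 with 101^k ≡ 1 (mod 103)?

ord(101) | φ(103) = 103 − 1 = 102 = 2 · 3 · 17.
Divisors of 102: 1, 2, 3, 6, 17, 34, 51, 102.
Check 101^d mod 103 for each divisor in increasing order:
101^1 ≡ 101 (mod 103)
101^2 ≡ 4 (mod 103)
101^3 ≡ 95 (mod 103)
101^6 ≡ 64 (mod 103)
101^17 ≡ 47 (mod 103)
101^34 ≡ 46 (mod 103)
101^51 ≡ 102 (mod 103)
101^102 ≡ 1 (mod 103) ✓
The smallest such exponent is 102, so the order of 101 is 102.

102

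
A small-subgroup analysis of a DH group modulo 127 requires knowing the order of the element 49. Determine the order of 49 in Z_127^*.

ord(49) | φ(127) = 127 − 1 = 126 = 2 · 3^2 · 7.
Divisors of 126: 1, 2, 3, 6, 7, 9, 14, 18, 21, 42, 63, 126.
Compute 49^d (mod 127) for the divisors d until we hit 1:
49^1 ≡ 49 (mod 127)
49^2 ≡ 115 (mod 127)
49^3 ≡ 47 (mod 127)
49^6 ≡ 50 (mod 127)
49^7 ≡ 37 (mod 127)
49^9 ≡ 64 (mod 127)
49^14 ≡ 99 (mod 127)
49^18 ≡ 32 (mod 127)
49^21 ≡ 107 (mod 127)
49^42 ≡ 19 (mod 127)
49^63 ≡ 1 (mod 127) ✓
Hence ord(49) = 63.

63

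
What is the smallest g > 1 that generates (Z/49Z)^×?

φ(49) = φ(7^2) = 7·(7−1) = 42 = 2 · 3 · 7.
g is a primitive root iff g^(42/q) ≢ 1 (mod 49) for each prime q ∈ {2, 3, 7}.
g = 2: 2^21 ≡ 1 — hits 1, so not a primitive root.
g = 3: 3^21 ≡ 48; 3^14 ≡ 30; 3^6 ≡ 43 — none is 1, so 3 is a primitive root.
So 3 is the smallest generator of (Z/49Z)^×.

3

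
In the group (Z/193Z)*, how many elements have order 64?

φ(193) = 193 − 1 = 192 = 2^6 · 3.
(Z/193Z)^× is cyclic (|G| = 192); a cyclic group of order m has exactly φ(d) elements of each order d | m, and none otherwise.
64 = 2^6 divides 192, and φ(64) = 32.

32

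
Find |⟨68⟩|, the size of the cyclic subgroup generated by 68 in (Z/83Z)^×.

41

By Lagrange's theorem, ord_83(68) divides φ(83) = 83 − 1 = 82 = 2 · 41.
Divisors of 82: 1, 2, 41, 82.
Evaluate successive powers at the divisors of 82:
68^1 ≡ 68 (mod 83)
68^2 ≡ 59 (mod 83)
68^41 ≡ 1 (mod 83) ✓
Therefore the multiplicative order of 68 modulo 83 is 41.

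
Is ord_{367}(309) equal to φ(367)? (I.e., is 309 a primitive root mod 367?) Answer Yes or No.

φ(367) = 367 − 1 = 366 = 2 · 3 · 61.
Test 309^(366/q) mod 367 for each prime factor q of 366:
309^183 ≡ 1 (mod 367)  [q = 2: ≡ 1 ✗]
309^122 ≡ 283 (mod 367)  [q = 3: ≢ 1 ✓]
309^6 ≡ 175 (mod 367)  [q = 61: ≢ 1 ✓]
Since 309^183 ≡ 1, the order of 309 divides 183 < 366, so 309 is not a primitive root.

No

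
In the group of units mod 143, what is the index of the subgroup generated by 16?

8

By Lagrange's theorem, ord_143(16) divides φ(143) = φ(11·13) = (11−1)·(13−1) = 10·12 = 120 = 2^3 · 3 · 5.
Divisors of 120: 1, 2, 3, 4, 5, 6, 8, 10, 12, 15, 20, 24, 30, 40, 60, 120.
Evaluate successive powers at the divisors of 120:
16^1 ≡ 16
16^2 ≡ 113
16^3 ≡ 92
16^4 ≡ 42
16^5 ≡ 100
16^6 ≡ 27
16^8 ≡ 48
16^10 ≡ 133
16^12 ≡ 14
16^15 ≡ 1
The order of 16 is 15, so the subgroup it generates has 15 elements.
Index = |(Z/143Z)^×| / |⟨16⟩| = 120 / 15 = 8.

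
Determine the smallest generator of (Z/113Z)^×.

φ(113) = 113 − 1 = 112 = 2^4 · 7.
g is a primitive root iff g^(112/q) ≢ 1 (mod 113) for each prime q ∈ {2, 7}.
g = 2: 2^56 ≡ 1 — hits 1, so not a primitive root.
g = 3: 3^56 ≡ 112; 3^16 ≡ 49 — none is 1, so 3 is a primitive root.
So 3 is the smallest generator of (Z/113Z)^×.

3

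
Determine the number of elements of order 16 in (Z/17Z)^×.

8

φ(17) = 17 − 1 = 16 = 2^4.
Since (Z/17Z)^× is cyclic of order 16, the number of elements of order d is φ(d) when d | 16 and 0 otherwise.
16 = 2^4 divides 16, and φ(16) = 8.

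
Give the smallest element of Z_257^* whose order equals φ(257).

3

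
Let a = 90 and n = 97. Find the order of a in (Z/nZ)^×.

ord(90) | φ(97) = 97 − 1 = 96 = 2^5 · 3.
Divisors of 96: 1, 2, 3, 4, 6, 8, 12, 16, 24, 32, 48, 96.
Check 90^d mod 97 for each divisor in increasing order:
90^1 ≡ 90 (mod 97)
90^2 ≡ 49 (mod 97)
90^3 ≡ 45 (mod 97)
90^4 ≡ 73 (mod 97)
90^6 ≡ 85 (mod 97)
90^8 ≡ 91 (mod 97)
90^12 ≡ 47 (mod 97)
90^16 ≡ 36 (mod 97)
90^24 ≡ 75 (mod 97)
90^32 ≡ 35 (mod 97)
90^48 ≡ 96 (mod 97)
90^96 ≡ 1 (mod 97) ✓
The smallest such exponent is 96, so the order of 90 is 96.

96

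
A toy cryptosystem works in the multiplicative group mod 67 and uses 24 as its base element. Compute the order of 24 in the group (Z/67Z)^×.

11

By Lagrange's theorem, ord_67(24) divides φ(67) = 67 − 1 = 66 = 2 · 3 · 11.
Divisors of 66: 1, 2, 3, 6, 11, 22, 33, 66.
Check 24^d mod 67 for each divisor in increasing order:
24^1 ≡ 24
24^2 ≡ 40
24^3 ≡ 22
24^6 ≡ 15
24^11 ≡ 1
Hence ord(24) = 11.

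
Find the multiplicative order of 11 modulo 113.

56

ord(11) | φ(113) = 113 − 1 = 112 = 2^4 · 7.
Divisors of 112: 1, 2, 4, 7, 8, 14, 16, 28, 56, 112.
Check 11^d mod 113 for each divisor in increasing order:
11^1 ≡ 11 (mod 113)
11^2 ≡ 8 (mod 113)
11^4 ≡ 64 (mod 113)
11^7 ≡ 95 (mod 113)
11^8 ≡ 28 (mod 113)
11^14 ≡ 98 (mod 113)
11^16 ≡ 106 (mod 113)
11^28 ≡ 112 (mod 113)
11^56 ≡ 1 (mod 113) ✓
Hence ord(11) = 56.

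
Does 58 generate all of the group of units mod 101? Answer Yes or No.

φ(101) = 101 − 1 = 100 = 2^2 · 5^2.
58 is a primitive root mod 101 iff 58^(φ(101)/q) ≢ 1 for every prime q | φ(101), i.e. q ∈ {2, 5}.
58^50 ≡ 1 (mod 101)  [q = 2: ≡ 1 ✗]
58^20 ≡ 36 (mod 101)  [q = 5: ≢ 1 ✓]
The check at q = 2 fails, so 58 generates a proper subgroup.

No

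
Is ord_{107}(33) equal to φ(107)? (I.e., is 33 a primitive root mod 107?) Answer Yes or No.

No

φ(107) = 107 − 1 = 106 = 2 · 53.
33 is a primitive root mod 107 iff 33^(φ(107)/q) ≢ 1 for every prime q | φ(107), i.e. q ∈ {2, 53}.
33^53 ≡ 1 (mod 107)  [q = 2: ≡ 1 ✗]
33^2 ≡ 19 (mod 107)  [q = 53: ≢ 1 ✓]
Since 33^53 ≡ 1, the order of 33 divides 53 < 106, so 33 is not a primitive root.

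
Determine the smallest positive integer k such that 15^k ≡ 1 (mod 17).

Since 15 ∈ (Z/17Z)^×, its order divides φ(17) = 17 − 1 = 16 = 2^4.
Divisors of 16: 1, 2, 4, 8, 16.
Check 15^d mod 17 for each divisor in increasing order:
15^1 ≡ 15 (mod 17)
15^2 ≡ 4 (mod 17)
15^4 ≡ 16 (mod 17)
15^8 ≡ 1 (mod 17) ✓
Therefore the multiplicative order of 15 modulo 17 is 8.

8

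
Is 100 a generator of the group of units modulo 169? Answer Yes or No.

No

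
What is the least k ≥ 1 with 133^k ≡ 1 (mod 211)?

The order of 133 must divide φ(211) = 211 − 1 = 210 = 2 · 3 · 5 · 7.
Divisors of 210: 1, 2, 3, 5, 6, 7, 10, 14, 15, 21, 30, 35, 42, 70, 105, 210.
Check 133^d mod 211 for each divisor in increasing order:
133^1 ≡ 133
133^2 ≡ 176
133^3 ≡ 198
133^5 ≡ 33
133^6 ≡ 169
133^7 ≡ 111
133^10 ≡ 34
133^14 ≡ 83
133^15 ≡ 67
133^21 ≡ 140
133^30 ≡ 58
133^35 ≡ 15
133^42 ≡ 188
133^70 ≡ 14
133^105 ≡ 210
133^210 ≡ 1
The smallest such exponent is 210, so the order of 133 is 210.

210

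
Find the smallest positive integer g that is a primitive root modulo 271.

6

φ(271) = 271 − 1 = 270 = 2 · 3^3 · 5.
Test candidates g = 2, 3, … against the prime factors q ∈ {2, 3, 5} of φ(271): g is a generator iff g^(270/q) ≢ 1 for every such q.
g = 2: 2^135 ≡ 1 — hits 1, so not a primitive root.
g = 3: 3^135 ≡ 270; 3^90 ≡ 1 — hits 1, so not a primitive root.
g = 4: 4^135 ≡ 1 — hits 1, so not a primitive root.
g = 5: 5^135 ≡ 1 — hits 1, so not a primitive root.
g = 6: 6^135 ≡ 270; 6^90 ≡ 242; 6^54 ≡ 10 — none is 1, so 6 is a primitive root.
Hence the least primitive root of 271 is 6.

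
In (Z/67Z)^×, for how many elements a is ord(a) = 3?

2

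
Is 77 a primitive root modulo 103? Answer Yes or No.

φ(103) = 103 − 1 = 102 = 2 · 3 · 17.
Test 77^(102/q) mod 103 for each prime factor q of 102:
77^51 ≡ 102 (mod 103)  [q = 2: ≢ 1 ✓]
77^34 ≡ 46 (mod 103)  [q = 3: ≢ 1 ✓]
77^6 ≡ 30 (mod 103)  [q = 17: ≢ 1 ✓]
All checks pass, so 77 has order 102 and is a primitive root modulo 103.

Yes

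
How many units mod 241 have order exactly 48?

φ(241) = 241 − 1 = 240 = 2^4 · 3 · 5.
(Z/241Z)^× is cyclic (|G| = 240); a cyclic group of order m has exactly φ(d) elements of each order d | m, and none otherwise.
48 = 2^4 · 3 divides 240, and φ(48) = 16.

16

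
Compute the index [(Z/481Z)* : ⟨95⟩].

24

By Lagrange's theorem, ord_481(95) divides φ(481) = φ(13·37) = (13−1)·(37−1) = 12·36 = 432 = 2^4 · 3^3.
Divisors of 432: 1, 2, 3, 4, 6, 8, 9, 12, 16, 18, 24, 27, 36, 48, 54, 72, 108, 144, 216, 432.
Compute 95^d (mod 481) for the divisors d until we hit 1:
95^1 ≡ 95
95^2 ≡ 367
95^3 ≡ 233
95^4 ≡ 9
95^6 ≡ 417
95^8 ≡ 81
95^9 ≡ 480
95^12 ≡ 248
95^16 ≡ 308
95^18 ≡ 1
So ord_481(95) = 18, hence |⟨95⟩| = 18.
[(Z/481Z)^× : ⟨95⟩] = 432/18 = 24.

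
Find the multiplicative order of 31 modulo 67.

66

By Lagrange's theorem, ord_67(31) divides φ(67) = 67 − 1 = 66 = 2 · 3 · 11.
Divisors of 66: 1, 2, 3, 6, 11, 22, 33, 66.
Evaluate successive powers at the divisors of 66:
31^1 ≡ 31 (mod 67)
31^2 ≡ 23 (mod 67)
31^3 ≡ 43 (mod 67)
31^6 ≡ 40 (mod 67)
31^11 ≡ 30 (mod 67)
31^22 ≡ 29 (mod 67)
31^33 ≡ 66 (mod 67)
31^66 ≡ 1 (mod 67) ✓
The smallest such exponent is 66, so the order of 31 is 66.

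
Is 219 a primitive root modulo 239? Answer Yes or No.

Yes

φ(239) = 239 − 1 = 238 = 2 · 7 · 17.
It suffices to check that the order of 219 is not a proper divisor of 238: compute 219^(238/q) for q ∈ {2, 7, 17}.
219^119 ≡ 238 (mod 239)  [q = 2: ≢ 1 ✓]
219^34 ≡ 44 (mod 239)  [q = 7: ≢ 1 ✓]
219^14 ≡ 132 (mod 239)  [q = 17: ≢ 1 ✓]
Every test exponent gives a nontrivial residue, hence 219 generates the full group.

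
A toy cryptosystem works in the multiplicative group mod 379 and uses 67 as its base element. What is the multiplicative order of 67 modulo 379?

63

ord(67) | φ(379) = 379 − 1 = 378 = 2 · 3^3 · 7.
Divisors of 378: 1, 2, 3, 6, 7, 9, 14, 18, 21, 27, 42, 54, 63, 126, 189, 378.
Test each divisor d:
67^1 ≡ 67
67^2 ≡ 320
67^3 ≡ 216
67^6 ≡ 39
67^7 ≡ 339
67^9 ≡ 86
67^14 ≡ 84
67^18 ≡ 195
67^21 ≡ 51
67^27 ≡ 94
67^42 ≡ 327
67^54 ≡ 119
67^63 ≡ 1
Hence ord(67) = 63.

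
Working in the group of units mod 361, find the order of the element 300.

ord(300) | φ(361) = φ(19^2) = 19·(19−1) = 342 = 2 · 3^2 · 19.
Divisors of 342: 1, 2, 3, 6, 9, 18, 19, 38, 57, 114, 171, 342.
Compute 300^d (mod 361) for the divisors d until we hit 1:
300^1 ≡ 300 (mod 361)
300^2 ≡ 111 (mod 361)
300^3 ≡ 88 (mod 361)
300^6 ≡ 163 (mod 361)
300^9 ≡ 265 (mod 361)
300^18 ≡ 191 (mod 361)
300^19 ≡ 262 (mod 361)
300^38 ≡ 54 (mod 361)
300^57 ≡ 69 (mod 361)
300^114 ≡ 68 (mod 361)
300^171 ≡ 360 (mod 361)
300^342 ≡ 1 (mod 361) ✓
So ord_361(300) = 342.

342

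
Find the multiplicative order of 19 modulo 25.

By Lagrange's theorem, ord_25(19) divides φ(25) = φ(5^2) = 5·(5−1) = 20 = 2^2 · 5.
Divisors of 20: 1, 2, 4, 5, 10, 20.
Test each divisor d:
19^1 ≡ 19
19^2 ≡ 11
19^4 ≡ 21
19^5 ≡ 24
19^10 ≡ 1
The smallest such exponent is 10, so the order of 19 is 10.

10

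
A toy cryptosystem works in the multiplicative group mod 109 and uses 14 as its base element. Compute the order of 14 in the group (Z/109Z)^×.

108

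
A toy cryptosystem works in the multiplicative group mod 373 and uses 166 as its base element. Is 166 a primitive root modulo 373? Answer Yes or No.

Yes

φ(373) = 373 − 1 = 372 = 2^2 · 3 · 31.
166 is a primitive root mod 373 iff 166^(φ(373)/q) ≢ 1 for every prime q | φ(373), i.e. q ∈ {2, 3, 31}.
166^186 ≡ 372 (mod 373)  [q = 2: ≢ 1 ✓]
166^124 ≡ 88 (mod 373)  [q = 3: ≢ 1 ✓]
166^12 ≡ 289 (mod 373)  [q = 31: ≢ 1 ✓]
None equal 1, so ord_373(166) = 372: 166 is a primitive root.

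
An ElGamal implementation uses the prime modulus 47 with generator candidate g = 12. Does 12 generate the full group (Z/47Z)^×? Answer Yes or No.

No

φ(47) = 47 − 1 = 46 = 2 · 23.
12 is a primitive root mod 47 iff 12^(φ(47)/q) ≢ 1 for every prime q | φ(47), i.e. q ∈ {2, 23}.
12^23 ≡ 1 (mod 47)  [q = 2: ≡ 1 ✗]
12^2 ≡ 3 (mod 47)  [q = 23: ≢ 1 ✓]
Since 12^23 ≡ 1, the order of 12 divides 23 < 46, so 12 is not a primitive root.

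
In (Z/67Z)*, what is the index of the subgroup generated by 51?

1

By Lagrange's theorem, ord_67(51) divides φ(67) = 67 − 1 = 66 = 2 · 3 · 11.
Divisors of 66: 1, 2, 3, 6, 11, 22, 33, 66.
Compute 51^d (mod 67) for the divisors d until we hit 1:
51^1 ≡ 51
51^2 ≡ 55
51^3 ≡ 58
51^6 ≡ 14
51^11 ≡ 38
51^22 ≡ 37
51^33 ≡ 66
51^66 ≡ 1
Thus |⟨51⟩| = ord(51) = 66.
The index is φ(67) / ord(51) = 66 / 66 = 1.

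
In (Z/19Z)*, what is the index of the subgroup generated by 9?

2

By Lagrange's theorem, ord_19(9) divides φ(19) = 19 − 1 = 18 = 2 · 3^2.
Divisors of 18: 1, 2, 3, 6, 9, 18.
Evaluate successive powers at the divisors of 18:
9^1 ≡ 9 (mod 19)
9^2 ≡ 5 (mod 19)
9^3 ≡ 7 (mod 19)
9^6 ≡ 11 (mod 19)
9^9 ≡ 1 (mod 19) ✓
Thus |⟨9⟩| = ord(9) = 9.
Index = |(Z/19Z)^×| / |⟨9⟩| = 18 / 9 = 2.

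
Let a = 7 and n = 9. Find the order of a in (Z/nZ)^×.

3

By Lagrange's theorem, ord_9(7) divides φ(9) = φ(3^2) = 3·(3−1) = 6 = 2 · 3.
Divisors of 6: 1, 2, 3, 6.
Check 7^d mod 9 for each divisor in increasing order:
7^1 ≡ 7 (mod 9)
7^2 ≡ 4 (mod 9)
7^3 ≡ 1 (mod 9) ✓
So ord_9(7) = 3.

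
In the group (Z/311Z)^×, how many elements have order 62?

30

φ(311) = 311 − 1 = 310 = 2 · 5 · 31.
In a cyclic group of order 310, there are φ(d) elements of order d for each divisor d of 310, and zero for non-divisors.
62 = 2 · 31 divides 310, and φ(62) = 30.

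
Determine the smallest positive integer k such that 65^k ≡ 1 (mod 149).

148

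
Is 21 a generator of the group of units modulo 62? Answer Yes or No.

φ(62) = φ(2)·φ(31) = 1·30 = 30 = 2 · 3 · 5.
Test 21^(30/q) mod 62 for each prime factor q of 30:
21^15 ≡ 61 (mod 62)  [q = 2: ≢ 1 ✓]
21^10 ≡ 5 (mod 62)  [q = 3: ≢ 1 ✓]
21^6 ≡ 33 (mod 62)  [q = 5: ≢ 1 ✓]
All checks pass, so 21 has order 30 and is a primitive root modulo 62.

Yes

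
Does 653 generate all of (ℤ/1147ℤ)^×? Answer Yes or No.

1147 = 31 · 37 is a product of two distinct odd primes, so (Z/1147Z)^× ≅ (Z/31Z)^× × (Z/37Z)^× is not cyclic.
No primitive root modulo 1147 exists; in particular 653 is not one.

No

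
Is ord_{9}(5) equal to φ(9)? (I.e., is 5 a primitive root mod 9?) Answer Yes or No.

Yes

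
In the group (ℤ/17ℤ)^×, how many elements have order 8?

4

φ(17) = 17 − 1 = 16 = 2^4.
(Z/17Z)^× is cyclic (|G| = 16); a cyclic group of order m has exactly φ(d) elements of each order d | m, and none otherwise.
8 = 2^3 divides 16, and φ(8) = 4.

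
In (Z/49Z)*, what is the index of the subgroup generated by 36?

6

The order of 36 must divide φ(49) = φ(7^2) = 7·(7−1) = 42 = 2 · 3 · 7.
Divisors of 42: 1, 2, 3, 6, 7, 14, 21, 42.
Check 36^d mod 49 for each divisor in increasing order:
36^1 ≡ 36
36^2 ≡ 22
36^3 ≡ 8
36^6 ≡ 15
36^7 ≡ 1
Thus |⟨36⟩| = ord(36) = 7.
The index is φ(49) / ord(36) = 42 / 7 = 6.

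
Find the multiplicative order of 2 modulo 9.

6

Since 2 ∈ (Z/9Z)^×, its order divides φ(9) = φ(3^2) = 3·(3−1) = 6 = 2 · 3.
Divisors of 6: 1, 2, 3, 6.
Evaluate successive powers at the divisors of 6:
2^1 ≡ 2 (mod 9)
2^2 ≡ 4 (mod 9)
2^3 ≡ 8 (mod 9)
2^6 ≡ 1 (mod 9) ✓
The smallest such exponent is 6, so the order of 2 is 6.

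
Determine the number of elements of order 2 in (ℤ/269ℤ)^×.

φ(269) = 269 − 1 = 268 = 2^2 · 67.
Since (Z/269Z)^× is cyclic of order 268, the number of elements of order d is φ(d) when d | 268 and 0 otherwise.
2 | 268, and φ(2) = 2 − 1 = 1.

1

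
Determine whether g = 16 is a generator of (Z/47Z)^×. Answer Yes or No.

φ(47) = 47 − 1 = 46 = 2 · 23.
16 is a primitive root mod 47 iff 16^(φ(47)/q) ≢ 1 for every prime q | φ(47), i.e. q ∈ {2, 23}.
16^23 ≡ 1 (mod 47)  [q = 2: ≡ 1 ✗]
16^2 ≡ 21 (mod 47)  [q = 23: ≢ 1 ✓]
16^23 ≡ 1 shows ord(16) | 23, strictly less than φ(47); not a primitive root.

No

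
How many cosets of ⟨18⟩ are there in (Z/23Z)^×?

Since 18 ∈ (Z/23Z)^×, its order divides φ(23) = 23 − 1 = 22 = 2 · 11.
Divisors of 22: 1, 2, 11, 22.
Evaluate successive powers at the divisors of 22:
18^1 ≡ 18
18^2 ≡ 2
18^11 ≡ 1
The order of 18 is 11, so the subgroup it generates has 11 elements.
[(Z/23Z)^× : ⟨18⟩] = 22/11 = 2.

2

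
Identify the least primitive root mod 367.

6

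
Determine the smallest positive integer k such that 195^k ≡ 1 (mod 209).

ord(195) | φ(209) = φ(11·19) = (11−1)·(19−1) = 10·18 = 180 = 2^2 · 3^2 · 5.
Divisors of 180: 1, 2, 3, 4, 5, 6, 9, 10, 12, 15, 18, 20, 30, 36, 45, 60, 90, 180.
Test each divisor d:
195^1 ≡ 195
195^2 ≡ 196
195^3 ≡ 182
195^4 ≡ 169
195^5 ≡ 142
195^6 ≡ 102
195^9 ≡ 172
195^10 ≡ 100
195^12 ≡ 163
195^15 ≡ 197
195^18 ≡ 115
195^20 ≡ 177
195^30 ≡ 144
195^36 ≡ 58
195^45 ≡ 153
195^60 ≡ 45
195^90 ≡ 1
Therefore the multiplicative order of 195 modulo 209 is 90.

90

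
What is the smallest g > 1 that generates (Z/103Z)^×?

5

φ(103) = 103 − 1 = 102 = 2 · 3 · 17.
g is a primitive root iff g^(102/q) ≢ 1 (mod 103) for each prime q ∈ {2, 3, 17}.
g = 2: 2^51 ≡ 1 — hits 1, so not a primitive root.
g = 3: 3^51 ≡ 102; 3^34 ≡ 1 — hits 1, so not a primitive root.
g = 4: 4^51 ≡ 1 — hits 1, so not a primitive root.
g = 5: 5^51 ≡ 102; 5^34 ≡ 56; 5^6 ≡ 72 — none is 1, so 5 is a primitive root.
Hence the least primitive root of 103 is 5.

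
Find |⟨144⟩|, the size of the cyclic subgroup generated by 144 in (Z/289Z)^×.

The order of 144 must divide φ(289) = φ(17^2) = 17·(17−1) = 272 = 2^4 · 17.
Divisors of 272: 1, 2, 4, 8, 16, 17, 34, 68, 136, 272.
Evaluate successive powers at the divisors of 272:
144^1 ≡ 144 (mod 289)
144^2 ≡ 217 (mod 289)
144^4 ≡ 271 (mod 289)
144^8 ≡ 35 (mod 289)
144^16 ≡ 69 (mod 289)
144^17 ≡ 110 (mod 289)
144^34 ≡ 251 (mod 289)
144^68 ≡ 288 (mod 289)
144^136 ≡ 1 (mod 289) ✓
The smallest such exponent is 136, so the order of 144 is 136.

136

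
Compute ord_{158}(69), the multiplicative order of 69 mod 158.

26

By Lagrange's theorem, ord_158(69) divides φ(158) = φ(2)·φ(79) = 1·78 = 78 = 2 · 3 · 13.
Divisors of 78: 1, 2, 3, 6, 13, 26, 39, 78.
Compute 69^d (mod 158) for the divisors d until we hit 1:
69^1 ≡ 69 (mod 158)
69^2 ≡ 21 (mod 158)
69^3 ≡ 27 (mod 158)
69^6 ≡ 97 (mod 158)
69^13 ≡ 157 (mod 158)
69^26 ≡ 1 (mod 158) ✓
Therefore the multiplicative order of 69 modulo 158 is 26.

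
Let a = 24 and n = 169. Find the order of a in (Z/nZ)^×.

By Lagrange's theorem, ord_169(24) divides φ(169) = φ(13^2) = 13·(13−1) = 156 = 2^2 · 3 · 13.
Divisors of 156: 1, 2, 3, 4, 6, 12, 13, 26, 39, 52, 78, 156.
Check 24^d mod 169 for each divisor in increasing order:
24^1 ≡ 24 (mod 169)
24^2 ≡ 69 (mod 169)
24^3 ≡ 135 (mod 169)
24^4 ≡ 29 (mod 169)
24^6 ≡ 142 (mod 169)
24^12 ≡ 53 (mod 169)
24^13 ≡ 89 (mod 169)
24^26 ≡ 147 (mod 169)
24^39 ≡ 70 (mod 169)
24^52 ≡ 146 (mod 169)
24^78 ≡ 168 (mod 169)
24^156 ≡ 1 (mod 169) ✓
Therefore the multiplicative order of 24 modulo 169 is 156.

156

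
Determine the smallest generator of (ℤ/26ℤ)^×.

7

φ(26) = φ(2)·φ(13) = 1·12 = 12 = 2^2 · 3.
Test candidates g = 2, 3, … against the prime factors q ∈ {2, 3} of φ(26): g is a generator iff g^(12/q) ≢ 1 for every such q.
g = 2: gcd(2, 26) = 2 > 1, not a unit — skip.
g = 3: 3^6 ≡ 1 — hits 1, so not a primitive root.
g = 4: gcd(4, 26) = 2 > 1, not a unit — skip.
g = 5: 5^6 ≡ 25; 5^4 ≡ 1 — hits 1, so not a primitive root.
g = 6: gcd(6, 26) = 2 > 1, not a unit — skip.
g = 7: 7^6 ≡ 25; 7^4 ≡ 9 — none is 1, so 7 is a primitive root.
Hence the least primitive root of 26 is 7.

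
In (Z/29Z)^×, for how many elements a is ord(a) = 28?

12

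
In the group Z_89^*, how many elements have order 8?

φ(89) = 89 − 1 = 88 = 2^3 · 11.
In a cyclic group of order 88, there are φ(d) elements of order d for each divisor d of 88, and zero for non-divisors.
8 = 2^3 divides 88, and φ(8) = 4.

4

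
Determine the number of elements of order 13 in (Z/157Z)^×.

φ(157) = 157 − 1 = 156 = 2^2 · 3 · 13.
In a cyclic group of order 156, there are φ(d) elements of order d for each divisor d of 156, and zero for non-divisors.
13 | 156, and φ(13) = 13 − 1 = 12.

12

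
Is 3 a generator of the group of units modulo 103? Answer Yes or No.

No

φ(103) = 103 − 1 = 102 = 2 · 3 · 17.
Test 3^(102/q) mod 103 for each prime factor q of 102:
3^51 ≡ 102 (mod 103)  [q = 2: ≢ 1 ✓]
3^34 ≡ 1 (mod 103)  [q = 3: ≡ 1 ✗]
3^6 ≡ 8 (mod 103)  [q = 17: ≢ 1 ✓]
Since 3^34 ≡ 1, the order of 3 divides 34 < 102, so 3 is not a primitive root.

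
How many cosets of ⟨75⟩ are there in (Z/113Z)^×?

Since 75 ∈ (Z/113Z)^×, its order divides φ(113) = 113 − 1 = 112 = 2^4 · 7.
Divisors of 112: 1, 2, 4, 7, 8, 14, 16, 28, 56, 112.
Test each divisor d:
75^1 ≡ 75 (mod 113)
75^2 ≡ 88 (mod 113)
75^4 ≡ 60 (mod 113)
75^7 ≡ 48 (mod 113)
75^8 ≡ 97 (mod 113)
75^14 ≡ 44 (mod 113)
75^16 ≡ 30 (mod 113)
75^28 ≡ 15 (mod 113)
75^56 ≡ 112 (mod 113)
75^112 ≡ 1 (mod 113) ✓
Thus |⟨75⟩| = ord(75) = 112.
[(Z/113Z)^× : ⟨75⟩] = 112/112 = 1.

1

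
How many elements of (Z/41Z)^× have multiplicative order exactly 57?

φ(41) = 41 − 1 = 40 = 2^3 · 5.
In a cyclic group of order 40, there are φ(d) elements of order d for each divisor d of 40, and zero for non-divisors.
Here 40 is not a multiple of 57, so there are no elements of order 57.

0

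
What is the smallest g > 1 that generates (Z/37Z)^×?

φ(37) = 37 − 1 = 36 = 2^2 · 3^2.
g is a primitive root iff g^(36/q) ≢ 1 (mod 37) for each prime q ∈ {2, 3}.
g = 2: 2^18 ≡ 36; 2^12 ≡ 26 — none is 1, so 2 is a primitive root.
The smallest primitive root modulo 37 is 2.

2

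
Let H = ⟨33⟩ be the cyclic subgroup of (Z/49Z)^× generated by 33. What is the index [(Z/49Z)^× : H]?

1

Since 33 ∈ (Z/49Z)^×, its order divides φ(49) = φ(7^2) = 7·(7−1) = 42 = 2 · 3 · 7.
Divisors of 42: 1, 2, 3, 6, 7, 14, 21, 42.
Test each divisor d:
33^1 ≡ 33 (mod 49)
33^2 ≡ 11 (mod 49)
33^3 ≡ 20 (mod 49)
33^6 ≡ 8 (mod 49)
33^7 ≡ 19 (mod 49)
33^14 ≡ 18 (mod 49)
33^21 ≡ 48 (mod 49)
33^42 ≡ 1 (mod 49) ✓
The order of 33 is 42, so the subgroup it generates has 42 elements.
Index = |(Z/49Z)^×| / |⟨33⟩| = 42 / 42 = 1.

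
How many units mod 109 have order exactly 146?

0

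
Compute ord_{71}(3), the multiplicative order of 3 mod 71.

35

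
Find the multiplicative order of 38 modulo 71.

By Lagrange's theorem, ord_71(38) divides φ(71) = 71 − 1 = 70 = 2 · 5 · 7.
Divisors of 70: 1, 2, 5, 7, 10, 14, 35, 70.
Check 38^d mod 71 for each divisor in increasing order:
38^1 ≡ 38
38^2 ≡ 24
38^5 ≡ 20
38^7 ≡ 54
38^10 ≡ 45
38^14 ≡ 5
38^35 ≡ 1
Hence ord(38) = 35.

35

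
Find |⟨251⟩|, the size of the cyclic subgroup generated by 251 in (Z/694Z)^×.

ord(251) | φ(694) = φ(2)·φ(347) = 1·346 = 346 = 2 · 173.
Divisors of 346: 1, 2, 173, 346.
Test each divisor d:
251^1 ≡ 251 (mod 694)
251^2 ≡ 541 (mod 694)
251^173 ≡ 1 (mod 694) ✓
The smallest such exponent is 173, so the order of 251 is 173.

173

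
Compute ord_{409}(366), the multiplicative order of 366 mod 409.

136

By Lagrange's theorem, ord_409(366) divides φ(409) = 409 − 1 = 408 = 2^3 · 3 · 17.
Divisors of 408: 1, 2, 3, 4, 6, 8, 12, 17, 24, 34, 51, 68, 102, 136, 204, 408.
Test each divisor d:
366^1 ≡ 366
366^2 ≡ 213
366^3 ≡ 248
366^4 ≡ 379
366^6 ≡ 154
366^8 ≡ 82
366^12 ≡ 403
366^17 ≡ 31
366^24 ≡ 36
366^34 ≡ 143
366^51 ≡ 343
366^68 ≡ 408
366^102 ≡ 266
366^136 ≡ 1
Hence ord(366) = 136.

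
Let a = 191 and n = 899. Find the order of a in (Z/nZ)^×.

ord(191) | φ(899) = φ(29·31) = (29−1)·(31−1) = 28·30 = 840 = 2^3 · 3 · 5 · 7.
Divisors of 840: 1, 2, 3, 4, 5, 6, 7, 8, 10, 12, 14, 15, 20, 21, 24, 28, 30, 35, 40, 42, 56, 60, 70, 84, 105, 120, 140, 168, 210, 280, 420, 840.
Test each divisor d:
191^1 ≡ 191 (mod 899)
191^2 ≡ 521 (mod 899)
191^3 ≡ 621 (mod 899)
191^4 ≡ 842 (mod 899)
191^5 ≡ 800 (mod 899)
191^6 ≡ 869 (mod 899)
191^7 ≡ 563 (mod 899)
191^8 ≡ 552 (mod 899)
191^10 ≡ 811 (mod 899)
191^12 ≡ 1 (mod 899) ✓
Hence ord(191) = 12.

12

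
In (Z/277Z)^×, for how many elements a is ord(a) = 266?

φ(277) = 277 − 1 = 276 = 2^2 · 3 · 23.
(Z/277Z)^× is cyclic (|G| = 276); a cyclic group of order m has exactly φ(d) elements of each order d | m, and none otherwise.
266 does not divide 276, so no element of (Z/277Z)^× has order 266.

0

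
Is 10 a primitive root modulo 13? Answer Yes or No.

No

φ(13) = 13 − 1 = 12 = 2^2 · 3.
Test 10^(12/q) mod 13 for each prime factor q of 12:
10^6 ≡ 1 (mod 13)  [q = 2: ≡ 1 ✗]
10^4 ≡ 3 (mod 13)  [q = 3: ≢ 1 ✓]
10^6 ≡ 1 shows ord(10) | 6, strictly less than φ(13); not a primitive root.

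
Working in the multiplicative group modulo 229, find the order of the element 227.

ord(227) | φ(229) = 229 − 1 = 228 = 2^2 · 3 · 19.
Divisors of 228: 1, 2, 3, 4, 6, 12, 19, 38, 57, 76, 114, 228.
Check 227^d mod 229 for each divisor in increasing order:
227^1 ≡ 227 (mod 229)
227^2 ≡ 4 (mod 229)
227^3 ≡ 221 (mod 229)
227^4 ≡ 16 (mod 229)
227^6 ≡ 64 (mod 229)
227^12 ≡ 203 (mod 229)
227^19 ≡ 122 (mod 229)
227^38 ≡ 228 (mod 229)
227^57 ≡ 107 (mod 229)
227^76 ≡ 1 (mod 229) ✓
The smallest such exponent is 76, so the order of 227 is 76.

76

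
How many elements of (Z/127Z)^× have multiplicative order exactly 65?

φ(127) = 127 − 1 = 126 = 2 · 3^2 · 7.
Since (Z/127Z)^× is cyclic of order 126, the number of elements of order d is φ(d) when d | 126 and 0 otherwise.
Here 126 is not a multiple of 65, so there are no elements of order 65.

0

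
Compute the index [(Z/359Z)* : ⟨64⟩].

ord(64) | φ(359) = 359 − 1 = 358 = 2 · 179.
Divisors of 358: 1, 2, 179, 358.
Compute 64^d (mod 359) for the divisors d until we hit 1:
64^1 ≡ 64
64^2 ≡ 147
64^179 ≡ 1
The order of 64 is 179, so the subgroup it generates has 179 elements.
[(Z/359Z)^× : ⟨64⟩] = 358/179 = 2.

2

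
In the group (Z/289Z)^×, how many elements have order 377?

φ(289) = φ(17^2) = 17·(17−1) = 272 = 2^4 · 17.
In a cyclic group of order 272, there are φ(d) elements of order d for each divisor d of 272, and zero for non-divisors.
Since 377 ∤ 272, the count is 0.

0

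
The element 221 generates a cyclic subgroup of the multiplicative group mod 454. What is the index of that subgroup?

ord(221) | φ(454) = φ(2)·φ(227) = 1·226 = 226 = 2 · 113.
Divisors of 226: 1, 2, 113, 226.
Test each divisor d:
221^1 ≡ 221
221^2 ≡ 263
221^113 ≡ 1
Thus |⟨221⟩| = ord(221) = 113.
The index is φ(454) / ord(221) = 226 / 113 = 2.

2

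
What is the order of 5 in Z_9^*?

The order of 5 must divide φ(9) = φ(3^2) = 3·(3−1) = 6 = 2 · 3.
Divisors of 6: 1, 2, 3, 6.
Compute 5^d (mod 9) for the divisors d until we hit 1:
5^1 ≡ 5 (mod 9)
5^2 ≡ 7 (mod 9)
5^3 ≡ 8 (mod 9)
5^6 ≡ 1 (mod 9) ✓
The smallest such exponent is 6, so the order of 5 is 6.

6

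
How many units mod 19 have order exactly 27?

0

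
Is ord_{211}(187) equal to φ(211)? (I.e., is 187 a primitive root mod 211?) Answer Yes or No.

φ(211) = 211 − 1 = 210 = 2 · 3 · 5 · 7.
An element g generates (Z/211Z)^× iff g^(210/q) ≢ 1 (mod 211) for each prime q ∈ {2, 3, 5, 7}.
187^105 ≡ 210 (mod 211)  [q = 2: ≢ 1 ✓]
187^70 ≡ 196 (mod 211)  [q = 3: ≢ 1 ✓]
187^42 ≡ 107 (mod 211)  [q = 5: ≢ 1 ✓]
187^30 ≡ 148 (mod 211)  [q = 7: ≢ 1 ✓]
All checks pass, so 187 has order 210 and is a primitive root modulo 211.

Yes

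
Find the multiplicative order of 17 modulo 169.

ord(17) | φ(169) = φ(13^2) = 13·(13−1) = 156 = 2^2 · 3 · 13.
Divisors of 156: 1, 2, 3, 4, 6, 12, 13, 26, 39, 52, 78, 156.
Compute 17^d (mod 169) for the divisors d until we hit 1:
17^1 ≡ 17 (mod 169)
17^2 ≡ 120 (mod 169)
17^3 ≡ 12 (mod 169)
17^4 ≡ 35 (mod 169)
17^6 ≡ 144 (mod 169)
17^12 ≡ 118 (mod 169)
17^13 ≡ 147 (mod 169)
17^26 ≡ 146 (mod 169)
17^39 ≡ 168 (mod 169)
17^52 ≡ 22 (mod 169)
17^78 ≡ 1 (mod 169) ✓
So ord_169(17) = 78.

78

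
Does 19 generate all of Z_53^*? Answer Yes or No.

Yes

φ(53) = 53 − 1 = 52 = 2^2 · 13.
It suffices to check that the order of 19 is not a proper divisor of 52: compute 19^(52/q) for q ∈ {2, 13}.
19^26 ≡ 52 (mod 53)  [q = 2: ≢ 1 ✓]
19^4 ≡ 47 (mod 53)  [q = 13: ≢ 1 ✓]
All checks pass, so 19 has order 52 and is a primitive root modulo 53.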